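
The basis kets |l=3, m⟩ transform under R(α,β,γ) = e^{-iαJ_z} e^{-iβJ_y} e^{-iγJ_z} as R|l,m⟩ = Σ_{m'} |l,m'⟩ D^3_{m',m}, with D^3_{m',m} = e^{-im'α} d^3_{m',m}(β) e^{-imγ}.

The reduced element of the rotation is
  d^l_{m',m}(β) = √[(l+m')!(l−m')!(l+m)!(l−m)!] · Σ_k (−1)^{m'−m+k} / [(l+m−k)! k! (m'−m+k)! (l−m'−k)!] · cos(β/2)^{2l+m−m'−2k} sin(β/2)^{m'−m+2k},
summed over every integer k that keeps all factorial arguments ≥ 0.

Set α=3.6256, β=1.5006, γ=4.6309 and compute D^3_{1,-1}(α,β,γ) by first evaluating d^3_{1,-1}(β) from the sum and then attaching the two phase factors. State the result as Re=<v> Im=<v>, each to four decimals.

Re=-0.0140 Im=-0.0221

D^3_{1,-1}(3.6256,1.5006,4.6309) = e^{-i·1·3.6256}·d^3_{1,-1}(1.5006)·e^{-i·-1·4.6309}. Compute d first:
Half-angle: c=0.731484, s=0.681858. N=√(24·2·2·24)=48.000000
k: max(0,(-1)−(1))=0 … min(3+(-1),3−(1))=2
  k=0: (−1)^2·48.0000/(8)·0.7315^4·0.6819^2 = +0.798656
  k=1: (−1)^3·48.0000/(6)·0.7315^2·0.6819^4 = -0.925287
  k=2: (−1)^4·48.0000/(48)·0.7315^0·0.6819^6 = +0.100500
d^3_{1,-1}(1.5006) = +0.798656 -0.925287 +0.100500 = -0.026132
D = (-0.885137+0.465330i)·(-0.026132)·(-0.081399-0.996682i) = -0.014002-0.022064i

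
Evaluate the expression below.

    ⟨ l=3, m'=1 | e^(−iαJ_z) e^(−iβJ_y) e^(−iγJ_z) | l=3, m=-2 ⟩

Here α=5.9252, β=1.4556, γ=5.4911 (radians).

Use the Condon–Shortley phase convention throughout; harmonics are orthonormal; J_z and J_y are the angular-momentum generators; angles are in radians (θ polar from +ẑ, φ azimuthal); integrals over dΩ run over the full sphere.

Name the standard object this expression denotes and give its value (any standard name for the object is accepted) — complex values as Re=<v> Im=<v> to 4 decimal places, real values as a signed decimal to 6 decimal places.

This is a Wigner D-matrix element — the rotation-matrix element ⟨l m'| R(α,β,γ) |l m⟩ in the angular-momentum basis.
D^3_{1,-2}(5.9252,1.4556,5.4911) = e^{-i·1·5.9252}·d^3_{1,-2}(1.4556)·e^{-i·-2·5.4911}. Compute d first:
With c≡cos(β/2)=0.746640 and s≡sin(β/2)=0.665229, N=[24·2·1·120]^{1/2}=75.894664
The bounds max(0,m−m')=0 and min(l+m,l−m')=1 give 2 terms
  k=0: (−1)^3·75.8947/(12)·0.7466^3·0.6652^3 = -0.774954
  k=1: (−1)^4·75.8947/(24)·0.7466^1·0.6652^5 = +0.307585
d^3_{1,-2}(1.4556) = -0.774954 +0.307585 = -0.467369
D = (+0.936605+0.350388i)·(-0.467369)·(-0.013374-0.999911i) = -0.157891+0.439891i

Wigner D-matrix element, Re=-0.1579 Im=0.4399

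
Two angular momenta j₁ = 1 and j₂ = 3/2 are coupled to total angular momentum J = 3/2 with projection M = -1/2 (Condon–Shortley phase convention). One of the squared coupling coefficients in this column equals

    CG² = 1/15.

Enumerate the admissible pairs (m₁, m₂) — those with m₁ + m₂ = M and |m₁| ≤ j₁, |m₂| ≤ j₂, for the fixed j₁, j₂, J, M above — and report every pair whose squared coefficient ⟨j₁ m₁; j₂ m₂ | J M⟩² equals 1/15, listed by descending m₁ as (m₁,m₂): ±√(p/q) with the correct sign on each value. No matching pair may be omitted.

(0,-1/2): +√(1/15)

Admissible pairs with m₁+m₂ = M = -1/2: (-1,1/2), (0,-1/2), (1,-3/2)
  (m₁,m₂)=(1,-3/2): CG² = 2/5, CG = +√(2/5)
  (m₁,m₂)=(0,-1/2): CG² = 1/15, CG = +√(1/15)   ← matches the target
  (m₁,m₂)=(-1,1/2): CG² = 8/15, CG = −√(8/15)
Pairs with CG² = 1/15: (0,-1/2): +√(1/15)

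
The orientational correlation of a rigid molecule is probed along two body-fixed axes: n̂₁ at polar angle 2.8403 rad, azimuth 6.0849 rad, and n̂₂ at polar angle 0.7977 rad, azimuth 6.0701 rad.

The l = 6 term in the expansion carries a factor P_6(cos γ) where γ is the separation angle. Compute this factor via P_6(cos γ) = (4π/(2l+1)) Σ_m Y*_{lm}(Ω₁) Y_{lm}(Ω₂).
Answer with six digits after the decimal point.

Term-by-term m-sum for l=6 (normalisation 4π/13 = 0.966644):
  m=-6: (0.00012 - 0.00031j) × (0.01872 + 0.06220j) = 0.00002 + 0.00000j  (running Σ = 0.00002 + 0.00000j)
  m=-5: (-0.00201 + 0.00308j) × (0.10628 + 0.19209j) = -0.00081 - 0.00006j  (running Σ = -0.00078 - 0.00006j)
  m=-4: (0.01753 - 0.01781j) × (0.26902 + 0.30768j) = 0.01020 + 0.00060j  (running Σ = 0.00941 + 0.00055j)
  m=-3: (-0.09467 + 0.06405j) × (0.31655 + 0.23532j) = -0.04504 - 0.00200j  (running Σ = -0.03563 - 0.00145j)
  m=-2: (0.31823 - 0.13326j) × (0.01071 + 0.00486j) = 0.00406 + 0.00012j  (running Σ = -0.03157 - 0.00133j)
  m=-1: (-0.58211 + 0.11696j) × (-0.35864 - 0.07760j) = 0.21784 + 0.00322j  (running Σ = 0.18627 + 0.00189j)
  m=0: (0.25294 + 0.00000j) × (-0.12196 + 0.00000j) = -0.03085 + 0.00000j  (running Σ = 0.15542 + 0.00189j)
  m=1: (0.58211 + 0.11696j) × (0.35864 - 0.07760j) = 0.21784 - 0.00322j  (running Σ = 0.37326 - 0.00133j)
  m=2: (0.31823 + 0.13326j) × (0.01071 - 0.00486j) = 0.00406 - 0.00012j  (running Σ = 0.37732 - 0.00145j)
  m=3: (0.09467 + 0.06405j) × (-0.31655 + 0.23532j) = -0.04504 + 0.00200j  (running Σ = 0.33228 + 0.00055j)
  m=4: (0.01753 + 0.01781j) × (0.26902 - 0.30768j) = 0.01020 - 0.00060j  (running Σ = 0.34247 - 0.00006j)
  m=5: (0.00201 + 0.00308j) × (-0.10628 + 0.19209j) = -0.00081 + 0.00006j  (running Σ = 0.34167 + 0.00000j)
  m=6: (0.00012 + 0.00031j) × (0.01872 - 0.06220j) = 0.00002 - 0.00000j  (running Σ = 0.34169 - 0.00000j)
Accumulated sum 0.34169 - 0.00000j; after 4π/(2l+1) scaling, 0.33029 - 0.00000j ⇒ P_6 = 0.330292

0.330292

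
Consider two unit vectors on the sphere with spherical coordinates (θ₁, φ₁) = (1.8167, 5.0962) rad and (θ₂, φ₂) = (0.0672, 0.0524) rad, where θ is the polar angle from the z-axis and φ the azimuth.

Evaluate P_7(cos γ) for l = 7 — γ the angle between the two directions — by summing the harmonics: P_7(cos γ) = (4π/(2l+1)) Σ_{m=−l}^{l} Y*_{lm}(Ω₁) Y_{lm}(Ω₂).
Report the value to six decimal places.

0.292932

Addition theorem: P_7(cos γ) = (4π/15) Σ_m Y*_{lm}(Ω₁) Y_{lm}(Ω₂), m = −7…7:
  m=-7: (-0.177417, -0.362718) × (0.000000, -0.000000) = (-0.000000, -0.000000)  (running Σ = (-0.000000, -0.000000))
  m=-6: (-0.253455, 0.282039) × (0.000000, -0.000000) = (-0.000000, 0.000000)  (running Σ = (-0.000000, 0.000000))
  m=-5: (-0.067981, -0.024681) × (0.000006, -0.000002) = (-0.000000, -0.000000)  (running Σ = (-0.000000, 0.000000))
  m=-4: (0.012530, 0.352280) × (0.000145, -0.000031) = (0.000013, 0.000051)  (running Σ = (0.000012, 0.000051))
  m=-3: (0.037706, -0.016810) × (0.002614, -0.000414) = (0.000092, -0.000060)  (running Σ = (0.000104, -0.000009))
  m=-2: (0.231617, 0.223525) × (0.033048, -0.003476) = (0.008431, 0.006582)  (running Σ = (0.008535, 0.006573))
  m=-1: (0.031342, -0.077610) × (0.265852, -0.013943) = (0.007250, -0.021070)  (running Σ = (0.015785, -0.014497))
  m=0: (0.310470, -0.000000) × (1.024547, 0.000000) = (0.318092, 0.000000)  (running Σ = (0.333877, -0.014497))
  m=1: (-0.031342, -0.077610) × (-0.265852, -0.013943) = (0.007250, 0.021070)  (running Σ = (0.341127, 0.006573))
  m=2: (0.231617, -0.223525) × (0.033048, 0.003476) = (0.008431, -0.006582)  (running Σ = (0.349558, -0.000009))
  m=3: (-0.037706, -0.016810) × (-0.002614, -0.000414) = (0.000092, 0.000060)  (running Σ = (0.349650, 0.000051))
  m=4: (0.012530, -0.352280) × (0.000145, 0.000031) = (0.000013, -0.000051)  (running Σ = (0.349663, 0.000000))
  m=5: (0.067981, -0.024681) × (-0.000006, -0.000002) = (-0.000000, 0.000000)  (running Σ = (0.349662, 0.000000))
  m=6: (-0.253455, -0.282039) × (0.000000, 0.000000) = (-0.000000, -0.000000)  (running Σ = (0.349662, -0.000000))
  m=7: (0.177417, -0.362718) × (-0.000000, -0.000000) = (-0.000000, 0.000000)  (running Σ = (0.349662, 0.000000))
Accumulated sum (0.349662, 0.000000); after 4π/(2l+1) scaling, (0.292932, 0.000000) ⇒ P_7 = 0.292932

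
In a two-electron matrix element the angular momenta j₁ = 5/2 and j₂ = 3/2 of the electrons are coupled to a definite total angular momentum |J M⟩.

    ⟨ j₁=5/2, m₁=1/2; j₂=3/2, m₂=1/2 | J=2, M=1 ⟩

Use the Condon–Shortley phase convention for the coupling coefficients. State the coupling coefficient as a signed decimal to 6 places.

−√(25/84) = -0.545545

j₁+j₂−J=2  J+j₁−j₂=3  J−j₁+j₂=1  j₁+j₂+J+1=7
(j₁±m₁, j₂±m₂, J±M) = (3,2,2,1,3,1)
P² = 12/7
sum k=1..2:
  [1] −1/2 = -1/2
  [2] +1/12 = 1/12
S = -5/12
C² = P²·S² = 25/84 ; C = -0.545545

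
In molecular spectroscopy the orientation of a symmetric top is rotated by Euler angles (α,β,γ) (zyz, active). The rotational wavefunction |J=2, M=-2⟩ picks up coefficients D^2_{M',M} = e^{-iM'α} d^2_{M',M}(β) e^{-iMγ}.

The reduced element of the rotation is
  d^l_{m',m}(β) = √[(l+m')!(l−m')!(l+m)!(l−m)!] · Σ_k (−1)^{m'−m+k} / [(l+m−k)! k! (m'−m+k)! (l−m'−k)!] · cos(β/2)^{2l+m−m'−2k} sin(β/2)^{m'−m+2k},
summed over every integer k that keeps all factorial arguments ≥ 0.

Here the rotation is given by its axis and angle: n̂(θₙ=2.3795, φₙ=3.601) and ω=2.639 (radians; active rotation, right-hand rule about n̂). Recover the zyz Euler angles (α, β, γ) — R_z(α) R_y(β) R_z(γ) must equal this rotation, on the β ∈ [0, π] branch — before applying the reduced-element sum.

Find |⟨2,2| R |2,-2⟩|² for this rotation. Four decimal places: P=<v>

Axis–angle → zyz. n̂ = (sinθₙcosφₙ, sinθₙsinφₙ, cosθₙ) = (-0.618849, -0.306151, -0.723393), ω = 2.6390.
R = I cosω + sinω [n̂]ₓ + (1−cosω) n̂n̂ᵀ gives
  R = [-0.157748, +0.703951, +0.692509; +0.007036, -0.700470, +0.713647; +0.987454, +0.117449, +0.105545]
β = atan2(√(R₁₃²+R₂₃²), R₃₃) = 1.465055; α = atan2(R₂₃, R₁₃) mod 2π = 0.800430; γ = atan2(R₃₂, −R₃₁) mod 2π = 3.023208
D^2_{2,-2}(0.8004,1.4651,3.0232) = e^{-i·2·0.8004}·d^2_{2,-2}(1.4651)·e^{-i·-2·3.0232}. Compute d first:
With c≡cos(β/2)=0.743487 and s≡sin(β/2)=0.668751, N=[24·1·1·24]^{1/2}=24.000000
The bounds max(0,m−m')=0 and min(l+m,l−m')=0 give 1 term
  k=0: (−1)^4·24.0000/(24)·0.7435^0·0.6688^4 = +0.200013
d^2_{2,-2}(1.4651) = +0.200013
|D^2_{2,-2}|² = |d^2_{2,-2}(β)|² = (+0.200013)² = 0.040005 (the z-rotation phases have unit modulus)

P=0.0400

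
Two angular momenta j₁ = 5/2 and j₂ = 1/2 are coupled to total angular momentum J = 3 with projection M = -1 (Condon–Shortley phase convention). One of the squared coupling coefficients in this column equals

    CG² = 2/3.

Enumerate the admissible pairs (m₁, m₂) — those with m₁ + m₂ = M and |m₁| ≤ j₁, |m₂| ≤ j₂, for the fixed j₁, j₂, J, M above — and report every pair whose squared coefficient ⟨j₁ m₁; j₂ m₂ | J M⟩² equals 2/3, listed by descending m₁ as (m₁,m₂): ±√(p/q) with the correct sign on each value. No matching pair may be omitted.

(-1/2,-1/2): +√(2/3)

Admissible pairs with m₁+m₂ = M = -1: (-3/2,1/2), (-1/2,-1/2)
  (m₁,m₂)=(-1/2,-1/2): CG² = 2/3, CG = +√(2/3)   ← matches the target
  (m₁,m₂)=(-3/2,1/2): CG² = 1/3, CG = +√(1/3)
Pairs with CG² = 2/3: (-1/2,-1/2): +√(2/3)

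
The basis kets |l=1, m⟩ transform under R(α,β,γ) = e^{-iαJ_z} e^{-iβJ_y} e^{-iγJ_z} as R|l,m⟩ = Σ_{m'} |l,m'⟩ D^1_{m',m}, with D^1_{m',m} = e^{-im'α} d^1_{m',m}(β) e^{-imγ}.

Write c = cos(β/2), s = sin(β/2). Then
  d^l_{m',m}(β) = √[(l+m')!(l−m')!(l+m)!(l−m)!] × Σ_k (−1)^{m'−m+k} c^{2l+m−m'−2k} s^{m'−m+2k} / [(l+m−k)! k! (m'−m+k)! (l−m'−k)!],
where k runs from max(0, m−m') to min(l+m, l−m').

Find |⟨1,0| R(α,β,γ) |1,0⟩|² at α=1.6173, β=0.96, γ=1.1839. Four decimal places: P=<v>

P=0.3289

Split into d^1_{0,0}(β=0.9600) × two z-phases.
c=cos(0.960000/2)=0.886995, s=sin(0.960000/2)=0.461779; N=√[1·1·1·1]=1.000000
The bounds max(0,m−m')=0 and min(l+m,l−m')=1 give 2 terms
  k=0: (−1)^0·1.0000/(1)·0.8870^2·0.4618^0 = +0.786760
  k=1: (−1)^1·1.0000/(1)·0.8870^0·0.4618^2 = -0.213240
d^1_{0,0}(0.9600) = +0.786760 -0.213240 = +0.573520
|D^1_{0,0}|² = |d^1_{0,0}(β)|² = (+0.573520)² = 0.328925 (the z-rotation phases have unit modulus)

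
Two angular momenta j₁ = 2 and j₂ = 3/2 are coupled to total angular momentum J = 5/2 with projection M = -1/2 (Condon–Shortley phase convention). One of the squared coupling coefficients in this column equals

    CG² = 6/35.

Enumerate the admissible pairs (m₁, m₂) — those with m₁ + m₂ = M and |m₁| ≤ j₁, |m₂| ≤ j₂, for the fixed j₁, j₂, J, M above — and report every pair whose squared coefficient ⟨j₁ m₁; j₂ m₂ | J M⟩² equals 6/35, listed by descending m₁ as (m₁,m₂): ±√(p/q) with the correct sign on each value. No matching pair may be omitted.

Admissible pairs with m₁+m₂ = M = -1/2: (-2,3/2), (-1,1/2), (0,-1/2), (1,-3/2)
  (m₁,m₂)=(1,-3/2): CG² = 27/70, CG = +√(27/70)
  (m₁,m₂)=(0,-1/2): CG² = 3/35, CG = +√(3/35)
  (m₁,m₂)=(-1,1/2): CG² = 5/14, CG = −√(5/14)
  (m₁,m₂)=(-2,3/2): CG² = 6/35, CG = −√(6/35)   ← matches the target
Pairs with CG² = 6/35: (-2,3/2): −√(6/35)

(-2,3/2): −√(6/35)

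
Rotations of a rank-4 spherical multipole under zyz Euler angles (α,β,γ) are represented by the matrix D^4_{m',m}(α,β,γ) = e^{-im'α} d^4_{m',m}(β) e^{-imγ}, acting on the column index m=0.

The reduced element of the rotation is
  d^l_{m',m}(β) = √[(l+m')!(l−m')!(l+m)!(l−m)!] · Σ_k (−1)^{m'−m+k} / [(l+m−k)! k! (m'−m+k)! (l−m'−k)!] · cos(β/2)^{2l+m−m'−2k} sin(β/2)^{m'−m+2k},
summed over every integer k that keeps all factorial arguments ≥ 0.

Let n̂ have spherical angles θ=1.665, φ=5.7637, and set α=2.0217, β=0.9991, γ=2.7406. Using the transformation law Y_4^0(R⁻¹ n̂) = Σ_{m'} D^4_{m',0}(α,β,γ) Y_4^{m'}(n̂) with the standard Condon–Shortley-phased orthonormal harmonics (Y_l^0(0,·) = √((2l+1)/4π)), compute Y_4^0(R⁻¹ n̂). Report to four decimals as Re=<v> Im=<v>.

Re=-0.3080 Im=0.0000

Need the full column D^4_{m',0} for m'=−4..4 at α=2.0217, β=0.9991, γ=2.7406.
cos(β/2)=0.877798, sin(β/2)=0.479031
d^4_{-4,0}: single k=4 term ⇒ +0.261566;  D = -0.060349+0.254509i
d^4_{-3,0}: k∈[3..4] ⇒ +0.677840 -0.201867 = +0.475973;  D = +0.464699-0.102982i
d^4_{-2,0}: k∈[2..4] ⇒ +0.995900 -0.790900 +0.088326 = +0.293326;  D = -0.181919-0.230100i
d^4_{-1,0}: k∈[1..4] ⇒ +0.860282 -1.537197 +0.457790 -0.022722 = -0.241846;  D = +0.105392-0.217675i
d^4_{0,0}: k∈[0..4] ⇒ +0.352499 -1.679634 +1.125471 -0.148967 +0.002773 = -0.347858;  D = -0.347858+0.000000i
d^4_{1,0}: k∈[0..3] ⇒ -0.860282 +1.537197 -0.457790 +0.022722 = +0.241846;  D = -0.105392-0.217675i
d^4_{2,0}: k∈[0..2] ⇒ +0.995900 -0.790900 +0.088326 = +0.293326;  D = -0.181919+0.230100i
d^4_{3,0}: k∈[0..1] ⇒ -0.677840 +0.201867 = -0.475973;  D = -0.464699-0.102982i
d^4_{4,0}: single k=0 term ⇒ +0.261566;  D = -0.060349-0.254509i
Y_4^{m'}(θ=1.665,φ=5.7637) and Σ D·Y over m':
  (-0.0603+0.2545i)·(-0.2111+0.3800i)  (+0.4647-0.1030i)·(-0.0014-0.1162i)  (-0.1819-0.2301i)·(-0.1577-0.2681i)  (+0.1054-0.2177i)·(+0.1130+0.0646i)  (-0.3479+0.0000i)·(+0.2896+0.0000i)  (-0.1054-0.2177i)·(-0.1130+0.0646i)  (-0.1819+0.2301i)·(-0.1577+0.2681i)  (-0.4647-0.1030i)·(+0.0014-0.1162i)  (-0.0603-0.2545i)·(-0.2111-0.3800i)
Y_4^0(R⁻¹ n̂) = -0.307969+0.000000i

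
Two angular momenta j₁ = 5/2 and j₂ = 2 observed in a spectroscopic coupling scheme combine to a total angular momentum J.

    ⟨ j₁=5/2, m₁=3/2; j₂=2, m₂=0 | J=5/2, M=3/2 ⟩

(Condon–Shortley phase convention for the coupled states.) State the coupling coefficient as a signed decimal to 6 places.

√[6·2!3!2!/8! · 4!1!2!2!4!1!] = √(288/35)
  +(−1)^0/∏(0,2,1,2,2,0)! = 1/8  (running 1/8)
  +(−1)^1/∏(1,1,0,1,3,1)! = -1/6  (running -1/24)
⟨..|..⟩ = √(288/35)·(-1/24) = -0.119523

-0.119523  (= −√(1/70))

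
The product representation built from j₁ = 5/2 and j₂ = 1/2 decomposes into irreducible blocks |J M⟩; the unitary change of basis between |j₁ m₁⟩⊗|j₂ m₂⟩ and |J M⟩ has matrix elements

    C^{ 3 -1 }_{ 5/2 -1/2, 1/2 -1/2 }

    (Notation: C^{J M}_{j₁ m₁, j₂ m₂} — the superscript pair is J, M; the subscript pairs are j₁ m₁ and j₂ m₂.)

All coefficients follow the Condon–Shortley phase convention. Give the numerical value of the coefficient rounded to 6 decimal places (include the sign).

+√(2/3) = +0.816497

√[7·0!5!1!/7! · 2!3!0!1!2!4!] = √(96)
  +(−1)^0/∏(0,0,3,0,2,1)! = 1/12  (running 1/12)
⟨..|..⟩ = √(96)·(1/12) = +0.816497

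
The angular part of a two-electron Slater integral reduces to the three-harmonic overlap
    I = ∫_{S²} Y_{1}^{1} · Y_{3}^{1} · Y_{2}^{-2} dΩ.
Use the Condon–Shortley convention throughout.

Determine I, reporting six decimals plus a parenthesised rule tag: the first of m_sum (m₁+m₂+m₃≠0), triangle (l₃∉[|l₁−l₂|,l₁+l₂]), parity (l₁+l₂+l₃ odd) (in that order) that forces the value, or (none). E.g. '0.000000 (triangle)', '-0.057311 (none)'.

Rules hold: Σm=0, L=6 even, 2≤2≤4.
N = 3·7·5 = 105
Δ = 2!·0!·4!/7! = 1/105
Racah Σ t=1..1: t=1:−1/4 = -1/4
⇒ 3j(1 3 2; 0 0 0)² = 3/35, sgn -1
Racah Σ t=0..0: t=0:+1/48 = 1/48
⇒ 3j(1 3 2; 1 1 -2)² = 1/105, sgn +1
4πI² = N·(3j₀)²·(3jₘ)² = 3/35
I = -1·√(0.0857143/4π) = -0.08258890
No selection rule forces the value: the integral is nonzero (none).

-0.082589 (none)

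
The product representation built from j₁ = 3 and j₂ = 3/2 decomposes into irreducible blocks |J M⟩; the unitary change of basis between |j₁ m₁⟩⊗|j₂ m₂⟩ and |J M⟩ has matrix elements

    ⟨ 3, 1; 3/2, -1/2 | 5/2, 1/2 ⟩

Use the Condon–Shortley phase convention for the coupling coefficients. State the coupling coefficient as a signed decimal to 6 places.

j₁+j₂−J=2  J+j₁−j₂=4  J−j₁+j₂=1  j₁+j₂+J+1=8
(j₁±m₁, j₂±m₂, J±M) = (4,2,1,2,3,2)
P² = 288/35
sum k=0..1:
  [0] +1/8 = 1/8
  [1] −1/6 = -1/6
S = -1/24
C² = P²·S² = 1/70 ; C = -0.119523

-0.119523  (= −√(1/70))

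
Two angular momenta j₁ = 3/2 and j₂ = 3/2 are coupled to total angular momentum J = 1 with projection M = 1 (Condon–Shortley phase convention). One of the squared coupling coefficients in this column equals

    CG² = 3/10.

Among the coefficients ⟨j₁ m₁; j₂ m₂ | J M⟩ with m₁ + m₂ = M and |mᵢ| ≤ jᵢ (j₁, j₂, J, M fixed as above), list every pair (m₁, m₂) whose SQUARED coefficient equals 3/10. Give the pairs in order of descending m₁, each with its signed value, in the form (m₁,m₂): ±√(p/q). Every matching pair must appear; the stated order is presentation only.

(3/2,-1/2): +√(3/10); (-1/2,3/2): +√(3/10)

Admissible pairs with m₁+m₂ = M = 1: (-1/2,3/2), (1/2,1/2), (3/2,-1/2)
  (m₁,m₂)=(3/2,-1/2): CG² = 3/10, CG = +√(3/10)   ← matches the target
  (m₁,m₂)=(1/2,1/2): CG² = 2/5, CG = −√(2/5)
  (m₁,m₂)=(-1/2,3/2): CG² = 3/10, CG = +√(3/10)   ← matches the target
Pairs with CG² = 3/10: (3/2,-1/2): +√(3/10); (-1/2,3/2): +√(3/10)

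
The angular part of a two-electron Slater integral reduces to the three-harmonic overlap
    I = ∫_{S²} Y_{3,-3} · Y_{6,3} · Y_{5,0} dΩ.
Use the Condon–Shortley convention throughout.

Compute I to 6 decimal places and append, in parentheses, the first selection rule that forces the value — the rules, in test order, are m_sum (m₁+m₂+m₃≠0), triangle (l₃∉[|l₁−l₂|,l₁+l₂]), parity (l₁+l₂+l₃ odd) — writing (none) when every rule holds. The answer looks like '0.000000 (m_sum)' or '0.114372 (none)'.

Checks pass: Σm=0; 14 even; l₃=5∈[3,9].
(2·3+1)(2·6+1)(2·5+1) = 1001
Δ: 4! 2! 8! / 15! → 1/675675
sum: t=1:−1/8640 t=2:+1/2304 t=3:−1/8640 = 7/34560
3j²(3 6 5; 0 0 0) = Δ·Π!·Σ² = 7/429  (sign -1)
sum: t=4:+1/34560 = 1/34560
3j²(3 6 5; -3 3 0) = Δ·Π!·Σ² = 4/143  (sign -1)
combine: 4πI² = 1001·7/429·4/143 = 196/429
take √, sign +1: I = 0.19067531
No selection rule forces the value: the integral is nonzero (none).

0.190675 (none)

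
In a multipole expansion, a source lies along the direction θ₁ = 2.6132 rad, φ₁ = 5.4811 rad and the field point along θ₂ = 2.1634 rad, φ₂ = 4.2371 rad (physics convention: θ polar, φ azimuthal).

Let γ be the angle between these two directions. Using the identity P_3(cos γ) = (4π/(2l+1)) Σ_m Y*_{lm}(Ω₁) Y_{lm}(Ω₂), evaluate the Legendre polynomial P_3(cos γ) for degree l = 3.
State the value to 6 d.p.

-0.338840

Summing Y*_{l m}(θ₁,φ₁)·Y_{l m}(θ₂,φ₂) over m ∈ [−3, 3]; prefactor 4π/(2·3+1) = 1.795196:
  m=-3: (-0.039647-0.035864i) × (+0.235627-0.034390i) = -0.010575-0.007087i  (running Σ = -0.010575-0.007087i)
  m=-2: (+0.007485+0.224201i) × (+0.228267+0.319594i) = -0.069945+0.053570i  (running Σ = -0.080520+0.046483i)
  m=-1: (+0.309136-0.319629i) × (-0.068663+0.133420i) = +0.021419+0.063191i  (running Σ = -0.059101+0.109674i)
  m=0: (-0.235003-0.000000i) × (+0.300190+0.000000i) = -0.070546-0.000000i  (running Σ = -0.129647+0.109674i)
  m=1: (-0.309136-0.319629i) × (+0.068663+0.133420i) = +0.021419-0.063191i  (running Σ = -0.108228+0.046483i)
  m=2: (+0.007485-0.224201i) × (+0.228267-0.319594i) = -0.069945-0.053570i  (running Σ = -0.178173-0.007087i)
  m=3: (+0.039647-0.035864i) × (-0.235627-0.034390i) = -0.010575+0.007087i  (running Σ = -0.188748+0.000000i)
Σ over m = -0.188748+0.000000i; ×(4π/7) → -0.338840+0.000000i. Real part: -0.338840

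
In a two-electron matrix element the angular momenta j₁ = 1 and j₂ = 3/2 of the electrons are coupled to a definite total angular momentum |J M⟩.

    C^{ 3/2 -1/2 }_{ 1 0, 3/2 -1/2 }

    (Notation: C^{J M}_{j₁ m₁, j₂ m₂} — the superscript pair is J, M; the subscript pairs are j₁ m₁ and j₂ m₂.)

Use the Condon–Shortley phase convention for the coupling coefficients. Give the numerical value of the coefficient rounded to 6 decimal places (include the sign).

+0.258199

√[4·1!1!2!/5! · 1!1!1!2!1!2!] = √(4/15)
  +(−1)^0/∏(0,1,1,1,0,1)! = 1  (running 1)
  +(−1)^1/∏(1,0,0,0,1,2)! = -1/2  (running 1/2)
⟨..|..⟩ = √(4/15)·(1/2) = +0.258199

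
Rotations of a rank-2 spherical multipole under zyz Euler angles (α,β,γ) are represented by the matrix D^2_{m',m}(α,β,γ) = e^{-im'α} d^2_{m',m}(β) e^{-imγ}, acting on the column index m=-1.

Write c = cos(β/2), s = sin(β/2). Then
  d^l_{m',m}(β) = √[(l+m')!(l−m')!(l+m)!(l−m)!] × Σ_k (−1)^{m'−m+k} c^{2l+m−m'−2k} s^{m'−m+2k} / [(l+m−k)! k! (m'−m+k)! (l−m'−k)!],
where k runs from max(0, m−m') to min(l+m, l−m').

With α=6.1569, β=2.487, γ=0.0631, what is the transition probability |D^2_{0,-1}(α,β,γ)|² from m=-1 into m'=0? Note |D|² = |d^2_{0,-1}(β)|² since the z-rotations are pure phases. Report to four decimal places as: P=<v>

P=0.3499

First d^2_{0,-1}(β=2.4870), then the phase factors e^{-i(0)α} and e^{-i(-1)γ}:
Half-angle: c=0.321484, s=0.946915. N=√(2·2·1·6)=4.898979
The bounds max(0,m−m')=0 and min(l+m,l−m')=1 give 2 terms
  k=0: (−1)^1·4.8990/(2)·0.3215^3·0.9469^1 = -0.077066
  k=1: (−1)^2·4.8990/(2)·0.3215^1·0.9469^3 = +0.668603
d^2_{0,-1}(2.4870) = -0.077066 +0.668603 = +0.591536
|D^2_{0,-1}|² = |d^2_{0,-1}(β)|² = (+0.591536)² = 0.349915 (the z-rotation phases have unit modulus)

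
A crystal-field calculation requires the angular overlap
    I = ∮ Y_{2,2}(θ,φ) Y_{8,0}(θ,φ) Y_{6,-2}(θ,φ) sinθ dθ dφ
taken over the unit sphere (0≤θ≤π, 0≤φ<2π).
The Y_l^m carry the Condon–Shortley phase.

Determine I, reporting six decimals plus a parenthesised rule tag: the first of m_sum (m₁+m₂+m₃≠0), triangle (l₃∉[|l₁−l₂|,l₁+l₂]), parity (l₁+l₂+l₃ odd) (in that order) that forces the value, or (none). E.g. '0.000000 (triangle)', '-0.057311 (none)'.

0.071001 (none)

Rules hold: Σm=0, L=16 even, 6≤6≤10.
N = 5·17·13 = 1105
Δ = 4!·0!·12!/17! = 1/30940
Racah Σ t=2..2: t=2:+1/2073600 = 1/2073600
⇒ 3j(2 8 6; 0 0 0)² = 28/1105, sgn +1
Racah Σ t=0..0: t=0:+1/23224320 = 1/23224320
⇒ 3j(2 8 6; 2 0 -2)² = 1/442, sgn +1
4πI² = N·(3j₀)²·(3jₘ)² = 14/221
I = +1·√(0.0633484/4π) = 0.07100075
No selection rule forces the value: the integral is nonzero (none).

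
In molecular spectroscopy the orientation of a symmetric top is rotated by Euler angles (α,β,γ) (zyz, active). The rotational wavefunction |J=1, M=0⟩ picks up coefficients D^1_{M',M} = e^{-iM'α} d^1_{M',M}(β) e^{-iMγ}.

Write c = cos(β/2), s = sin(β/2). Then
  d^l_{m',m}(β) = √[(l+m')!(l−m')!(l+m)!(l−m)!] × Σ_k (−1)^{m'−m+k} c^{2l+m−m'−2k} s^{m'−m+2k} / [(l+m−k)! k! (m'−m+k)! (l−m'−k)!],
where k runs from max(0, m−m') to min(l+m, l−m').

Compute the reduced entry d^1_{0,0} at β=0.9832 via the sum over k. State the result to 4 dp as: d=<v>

d=0.5544

d^1_{0,0}(β=0.9832) via the finite sum:
Half-angle: c=0.881579, s=0.472037. N=√(1·1·1·1)=1.000000
Admissible k: 0..1 (factorial args all ≥0)
  k=0: (−1)^0·1.0000/(1)·0.8816^2·0.4720^0 = +0.777181
  k=1: (−1)^1·1.0000/(1)·0.8816^0·0.4720^2 = -0.222819
d^1_{0,0}(0.9832) = +0.777181 -0.222819 = +0.554362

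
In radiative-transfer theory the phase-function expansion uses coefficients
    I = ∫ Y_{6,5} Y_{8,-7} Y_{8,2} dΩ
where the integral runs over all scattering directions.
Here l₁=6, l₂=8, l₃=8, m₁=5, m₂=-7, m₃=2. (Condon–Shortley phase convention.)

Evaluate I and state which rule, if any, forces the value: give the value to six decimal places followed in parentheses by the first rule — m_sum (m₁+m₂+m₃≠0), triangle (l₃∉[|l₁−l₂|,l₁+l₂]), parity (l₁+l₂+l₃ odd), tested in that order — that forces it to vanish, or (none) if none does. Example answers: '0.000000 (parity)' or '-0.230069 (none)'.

Checks pass: Σm=0; 22 even; l₃=8∈[2,14].
(2·6+1)(2·8+1)(2·8+1) = 3757
Δ: 6! 6! 10! / 23! → 1/13742520792
sum: t=0:+1/41803776000 t=1:−1/435456000 t=2:+1/39813120 t=3:−1/18662400 t=4:+1/39813120 t=5:−1/435456000 t=6:+1/41803776000 = -11/1393459200
3j²(6 8 8; 0 0 0) = Δ·Π!·Σ² = 600/96577  (sign -1)
sum: t=0:+1/31352832000 t=1:−1/313528320000 = 1/34836480000
3j²(6 8 8; 5 -7 2) = Δ·Π!·Σ² = 243/29716  (sign +1)
combine: 4πI² = 3757·600/96577·243/29716 = 36450/190969
take √, sign -1: I = -0.12324304
No selection rule forces the value: the integral is nonzero (none).

-0.123243 (none)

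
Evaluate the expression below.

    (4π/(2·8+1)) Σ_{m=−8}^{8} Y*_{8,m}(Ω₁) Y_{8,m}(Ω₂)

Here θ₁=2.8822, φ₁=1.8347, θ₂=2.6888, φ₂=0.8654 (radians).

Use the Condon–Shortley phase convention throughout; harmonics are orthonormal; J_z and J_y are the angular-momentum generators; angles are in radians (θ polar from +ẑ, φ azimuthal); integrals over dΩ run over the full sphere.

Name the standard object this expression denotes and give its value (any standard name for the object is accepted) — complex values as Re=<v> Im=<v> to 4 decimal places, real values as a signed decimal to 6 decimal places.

Legendre polynomial (addition theorem), -0.307095

This sum is the spherical-harmonic addition theorem: it equals the Legendre polynomial P_l(cos γ) of the angle γ between the two directions.
Summing Y*_{l m}(θ₁,φ₁)·Y_{l m}(θ₂,φ₂) over m ∈ [−8, 8]; prefactor 4π/(2·8+1) = 0.739198:
  m=-8: Y*=-0.000005+0.000008i  Y=+0.000555-0.000413i  product +0.000000+0.000000i
  m=-7: Y*=-0.000140-0.000040i  Y=-0.005542-0.001271i  product +0.000001+0.000000i
  m=-6: Y*=+0.000018-0.001395i  Y=+0.013562+0.026049i  product +0.000037-0.000018i
  m=-5: Y*=+0.009307-0.002389i  Y=+0.040212-0.099123i  product +0.000137-0.001019i
  m=-4: Y*=+0.024123+0.042606i  Y=-0.264376+0.087613i  product -0.010110-0.009151i
  m=-3: Y*=-0.129223+0.127602i  Y=+0.420344+0.255058i  product -0.086864+0.020677i
  m=-2: Y*=-0.396314-0.231041i  Y=-0.076609-0.474703i  product -0.079315+0.205831i
  m=-1: Y*=+0.169586-0.627618i  Y=+0.003170-0.003723i  product -0.001799-0.002621i
  m=+0: Y*=+0.125115-0.000000i  Y=-0.476489+0.000000i  product -0.059616+0.000000i
  m=+1: Y*=-0.169586-0.627618i  Y=-0.003170-0.003723i  product -0.001799+0.002621i
  m=+2: Y*=-0.396314+0.231041i  Y=-0.076609+0.474703i  product -0.079315-0.205831i
  m=+3: Y*=+0.129223+0.127602i  Y=-0.420344+0.255058i  product -0.086864-0.020677i
  m=+4: Y*=+0.024123-0.042606i  Y=-0.264376-0.087613i  product -0.010110+0.009151i
  m=+5: Y*=-0.009307-0.002389i  Y=-0.040212-0.099123i  product +0.000137+0.001019i
  m=+6: Y*=+0.000018+0.001395i  Y=+0.013562-0.026049i  product +0.000037+0.000018i
  m=+7: Y*=+0.000140-0.000040i  Y=+0.005542-0.001271i  product +0.000001-0.000000i
  m=+8: Y*=-0.000005-0.000008i  Y=+0.000555+0.000413i  product +0.000000-0.000000i
Total Σ_m = -0.415443-0.000000i. Multiply by 0.739198: -0.307095-0.000000i. P_8(cos γ) = -0.307095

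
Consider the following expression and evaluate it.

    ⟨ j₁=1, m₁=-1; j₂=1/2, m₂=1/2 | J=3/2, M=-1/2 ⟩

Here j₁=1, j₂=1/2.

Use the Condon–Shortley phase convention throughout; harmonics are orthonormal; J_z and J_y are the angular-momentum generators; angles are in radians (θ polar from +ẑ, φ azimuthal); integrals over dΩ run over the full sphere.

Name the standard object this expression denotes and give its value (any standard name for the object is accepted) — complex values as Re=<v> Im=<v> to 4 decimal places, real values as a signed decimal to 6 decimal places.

Clebsch–Gordan coefficient, +√(1/3) ≈ +0.577350

This is a Clebsch–Gordan (vector-coupling) coefficient.
triangle: 0!·2!·1!/4! = 2/24
(j±m)!: 0!·2!·1!·0!·1!·2! = 4
prefactor² = (2J+1)·Δ·N² = 4/3
  k=0: +1/(0!·0!·2!·1!·0!·0!) = 1/2
Σ = 1/2  ⇒  CG² = 4/3·(1/2)² = 1/3
CG = +√(1/3) = +0.577350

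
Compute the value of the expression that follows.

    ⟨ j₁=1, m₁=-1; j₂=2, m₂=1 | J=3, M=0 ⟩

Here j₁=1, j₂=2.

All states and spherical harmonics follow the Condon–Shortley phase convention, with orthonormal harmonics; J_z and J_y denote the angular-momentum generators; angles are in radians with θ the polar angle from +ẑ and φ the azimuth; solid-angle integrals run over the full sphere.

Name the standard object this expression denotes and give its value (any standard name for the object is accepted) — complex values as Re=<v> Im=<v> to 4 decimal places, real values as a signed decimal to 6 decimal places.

Clebsch–Gordan coefficient, +√(1/5) ≈ +0.447214

This is a Clebsch–Gordan (vector-coupling) coefficient.
triangle: 0!·2!·4!/7! = 48/5040
(j±m)!: 0!·2!·3!·1!·3!·3! = 432
prefactor² = (2J+1)·Δ·N² = 144/5
  k=0: +1/(0!·0!·2!·3!·0!·1!) = 1/12
Σ = 1/12  ⇒  CG² = 144/5·(1/12)² = 1/5
CG = +√(1/5) = +0.447214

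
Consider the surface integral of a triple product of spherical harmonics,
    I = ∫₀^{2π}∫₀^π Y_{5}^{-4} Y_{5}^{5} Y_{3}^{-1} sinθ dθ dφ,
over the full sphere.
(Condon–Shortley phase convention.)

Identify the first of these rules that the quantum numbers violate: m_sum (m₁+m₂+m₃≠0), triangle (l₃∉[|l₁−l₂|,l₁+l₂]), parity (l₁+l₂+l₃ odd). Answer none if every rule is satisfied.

azimuthal sum: -4 + 5 − 1 = 0  ✓
0 ≤ 3 ≤ 10 (triangle on l)  ✓
L = 5 + 5 + 3 = 13 (odd)  ✗

parity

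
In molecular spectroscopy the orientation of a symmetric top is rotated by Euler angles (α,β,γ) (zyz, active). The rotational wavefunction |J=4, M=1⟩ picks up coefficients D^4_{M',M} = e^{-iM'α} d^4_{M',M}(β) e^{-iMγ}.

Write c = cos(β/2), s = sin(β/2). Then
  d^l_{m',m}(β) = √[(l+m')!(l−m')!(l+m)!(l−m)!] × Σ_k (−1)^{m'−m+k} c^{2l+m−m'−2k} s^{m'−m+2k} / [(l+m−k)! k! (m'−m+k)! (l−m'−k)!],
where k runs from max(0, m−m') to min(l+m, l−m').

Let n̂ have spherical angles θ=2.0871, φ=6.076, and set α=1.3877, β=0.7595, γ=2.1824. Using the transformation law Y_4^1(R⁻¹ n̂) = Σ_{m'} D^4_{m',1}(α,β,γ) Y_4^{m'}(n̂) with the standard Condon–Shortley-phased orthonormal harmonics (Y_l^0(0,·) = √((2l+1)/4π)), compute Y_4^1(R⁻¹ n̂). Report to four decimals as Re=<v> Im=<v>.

Need the full column D^4_{m',1} for m'=−4..4 at α=1.3877, β=0.7595, γ=2.1824.
cos(β/2)=0.928757, sin(β/2)=0.370688
d^4_{-4,1}: single k=5 term ⇒ +0.041961;  D = -0.040886-0.009436i
d^4_{-3,1}: k∈[4..5] ⇒ +0.185850 -0.017763 = +0.168087;  D = -0.066986+0.154162i
d^4_{-2,1}: k∈[3..5] ⇒ +0.497798 -0.118948 +0.003790 = +0.382639;  D = +0.317310+0.213838i
d^4_{-1,1}: k∈[2..5] ⇒ +0.881924 -0.421469 +0.033570 -0.000357 = +0.493668;  D = +0.345814-0.352308i
d^4_{0,1}: k∈[1..4] ⇒ +0.988188 -0.944505 +0.150459 -0.003995 = +0.190148;  D = -0.109179-0.155679i
d^4_{1,1}: k∈[0..3] ⇒ +0.553628 -1.322886 +0.421469 -0.022380 = -0.370169;  D = +0.336701-0.153810i
d^4_{2,1}: k∈[0..2] ⇒ -0.937478 +0.746697 -0.079299 = -0.270080;  D = -0.065617-0.261988i
d^4_{3,1}: k∈[0..1] ⇒ +0.700006 -0.185850 = +0.514155;  D = +0.513157-0.032019i
d^4_{4,1}: single k=0 term ⇒ -0.263410;  D = -0.031738+0.261491i
Y_4^{m'}(θ=2.0871,φ=6.076) and Σ D·Y over m':
  (-0.0409-0.0094i)·(+0.1711+0.1866i)  (-0.0670+0.1542i)·(-0.3304-0.2367i)  (+0.3173+0.2138i)·(+0.1635+0.0719i)  (+0.3458-0.3523i)·(+0.2572+0.0541i)  (-0.1092-0.1557i)·(-0.2362+0.0000i)  (+0.3367-0.1538i)·(-0.2572+0.0541i)  (-0.0656-0.2620i)·(+0.1635-0.0719i)  (+0.5132-0.0320i)·(+0.3304-0.2367i)  (-0.0317+0.2615i)·(+0.1711-0.1866i)
Y_4^1(R⁻¹ n̂) = +0.321131-0.083415i

Re=0.3211 Im=-0.0834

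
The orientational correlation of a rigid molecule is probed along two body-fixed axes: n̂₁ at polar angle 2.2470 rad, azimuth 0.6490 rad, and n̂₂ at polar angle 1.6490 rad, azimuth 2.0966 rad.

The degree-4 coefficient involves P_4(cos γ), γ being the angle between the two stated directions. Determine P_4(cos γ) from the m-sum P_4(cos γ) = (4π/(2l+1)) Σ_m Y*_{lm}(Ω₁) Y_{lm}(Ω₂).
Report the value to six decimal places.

Term-by-term m-sum for l=4 (normalisation 4π/9 = 1.396263):
  term(m=-4) = 0.06307 + 0.03387j   from Y*(Ω₁)=-0.13999 + 0.08498j, Y(Ω₂)=-0.22190 - 0.37664j
  term(m=-3) = -0.01301 + 0.03358j   from Y*(Ω₁)=0.13655 - 0.34568j, Y(Ω₂)=-0.09689 + 0.00064j
  term(m=-2) = 0.10940 + 0.02751j   from Y*(Ω₁)=0.09549 + 0.34133j, Y(Ω₂)=0.15792 - 0.27633j
  term(m=-1) = 0.00080 - 0.00645j   from Y*(Ω₁)=0.04752 + 0.03605j, Y(Ω₂)=-0.05469 - 0.09425j
  term(m=+0) = -0.10663 + 0.00000j   from Y*(Ω₁)=-0.35765 + 0.00000j, Y(Ω₂)=0.29813 + 0.00000j
  term(m=+1) = 0.00080 + 0.00645j   from Y*(Ω₁)=-0.04752 + 0.03605j, Y(Ω₂)=0.05469 - 0.09425j
  term(m=+2) = 0.10940 - 0.02751j   from Y*(Ω₁)=0.09549 - 0.34133j, Y(Ω₂)=0.15792 + 0.27633j
  term(m=+3) = -0.01301 - 0.03358j   from Y*(Ω₁)=-0.13655 - 0.34568j, Y(Ω₂)=0.09689 + 0.00064j
  term(m=+4) = 0.06307 - 0.03387j   from Y*(Ω₁)=-0.13999 - 0.08498j, Y(Ω₂)=-0.22190 + 0.37664j
Σ over m = 0.21390 - 0.00000j; ×(4π/9) → 0.29866 - 0.00000j. Real part: 0.298664

0.298664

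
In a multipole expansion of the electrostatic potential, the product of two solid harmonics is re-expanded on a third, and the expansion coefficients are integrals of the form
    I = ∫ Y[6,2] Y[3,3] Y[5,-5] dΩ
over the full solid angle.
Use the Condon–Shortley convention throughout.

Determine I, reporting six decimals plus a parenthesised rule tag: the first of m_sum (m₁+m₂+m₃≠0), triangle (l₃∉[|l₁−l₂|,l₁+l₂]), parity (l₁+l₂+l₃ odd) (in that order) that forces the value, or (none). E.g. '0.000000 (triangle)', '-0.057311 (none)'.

-0.036034 (none)

Checks pass: Σm=0; 14 even; l₃=5∈[3,9].
(2·6+1)(2·3+1)(2·5+1) = 1001
Δ: 4! 8! 2! / 15! → 1/675675
sum: t=1:−1/8640 t=2:+1/2304 t=3:−1/8640 = 7/34560
3j²(6 3 5; 0 0 0) = Δ·Π!·Σ² = 7/429  (sign -1)
sum: t=4:+1/1935360 = 1/1935360
3j²(6 3 5; 2 3 -5) = Δ·Π!·Σ² = 1/1001  (sign +1)
combine: 4πI² = 1001·7/429·1/1001 = 7/429
take √, sign -1: I = -0.03603425
No selection rule forces the value: the integral is nonzero (none).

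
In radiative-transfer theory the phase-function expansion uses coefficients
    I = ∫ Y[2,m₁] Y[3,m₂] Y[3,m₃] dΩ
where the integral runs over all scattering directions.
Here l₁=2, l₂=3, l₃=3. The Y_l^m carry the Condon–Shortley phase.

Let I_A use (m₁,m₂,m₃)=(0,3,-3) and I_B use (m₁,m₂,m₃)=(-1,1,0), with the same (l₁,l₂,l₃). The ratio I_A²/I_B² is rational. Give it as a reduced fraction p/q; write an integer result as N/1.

25/2

Shared (l₁,l₂,l₃)=(2,3,3): N and (l;000)² cancel in I_A²/I_B².
A: Δ = 2!·2!·4!/9! = 1/3780; Racah Σ t=2..2: t=2:+1/96 = 1/96; ⇒ 3j(2 3 3; 0 3 -3)² = 5/84, sgn +1
B: Δ = 2!·2!·4!/9! = 1/3780; Racah Σ t=1..2: t=1:−1/12 t=2:+1/8 = 1/24; ⇒ 3j(2 3 3; -1 1 0)² = 1/210, sgn -1
I_A²/I_B² = (5/84)/(1/210) = 25/2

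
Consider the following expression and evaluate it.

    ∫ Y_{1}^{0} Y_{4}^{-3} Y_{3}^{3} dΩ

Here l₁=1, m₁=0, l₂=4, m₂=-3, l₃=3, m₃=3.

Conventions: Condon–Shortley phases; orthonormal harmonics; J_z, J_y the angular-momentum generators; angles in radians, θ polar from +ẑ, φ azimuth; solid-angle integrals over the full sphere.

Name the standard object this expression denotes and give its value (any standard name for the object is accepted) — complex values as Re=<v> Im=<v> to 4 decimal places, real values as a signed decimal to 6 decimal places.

Gaunt coefficient, -0.162868

This is a Gaunt coefficient — the integral of a triple product of spherical harmonics over the sphere.
Rules hold: Σm=0, L=8 even, 3≤3≤5.
N = 3·9·7 = 189
Δ = 2!·0!·6!/9! = 1/252
Racah Σ t=1..1: t=1:−1/36 = -1/36
⇒ 3j(1 4 3; 0 0 0)² = 4/63, sgn +1
Racah Σ t=1..1: t=1:−1/720 = -1/720
⇒ 3j(1 4 3; 0 -3 3)² = 1/36, sgn -1
4πI² = N·(3j₀)²·(3jₘ)² = 1/3
I = -1·√(0.333333/4π) = -0.16286750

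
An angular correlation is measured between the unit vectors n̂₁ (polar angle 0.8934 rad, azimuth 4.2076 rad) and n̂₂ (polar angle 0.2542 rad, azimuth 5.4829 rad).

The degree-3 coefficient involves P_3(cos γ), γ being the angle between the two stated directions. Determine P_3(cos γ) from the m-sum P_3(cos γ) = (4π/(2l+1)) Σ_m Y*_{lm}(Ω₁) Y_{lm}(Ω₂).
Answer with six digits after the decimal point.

-0.264676

Expand P_3 via completeness: Σ_{m} conj(Y_{3,m}) at Ω₁ times Y_{3,m} at Ω₂ —
  m=-3: Y*=0.19708 + 0.01113j  Y=-0.00490 + 0.00448j  product -0.00101 + 0.00083j
  m=-2: Y*=-0.20699 + 0.32926j  Y=-0.00186 + 0.06252j  product -0.02020 - 0.01355j
  m=-1: Y*=-0.11743 - 0.21252j  Y=0.20852 + 0.21483j  product 0.02117 - 0.06954j
  m=+0: Y*=-0.24227 + 0.00000j  Y=0.60817 + 0.00000j  product -0.14734 + 0.00000j
  m=+1: Y*=0.11743 - 0.21252j  Y=-0.20852 + 0.21483j  product 0.02117 + 0.06954j
  m=+2: Y*=-0.20699 - 0.32926j  Y=-0.00186 - 0.06252j  product -0.02020 + 0.01355j
  m=+3: Y*=-0.19708 + 0.01113j  Y=0.00490 + 0.00448j  product -0.00101 - 0.00083j
Total Σ_m = -0.14744 - 0.00000j. Multiply by 1.795196: -0.26468 - 0.00000j. P_3(cos γ) = -0.264676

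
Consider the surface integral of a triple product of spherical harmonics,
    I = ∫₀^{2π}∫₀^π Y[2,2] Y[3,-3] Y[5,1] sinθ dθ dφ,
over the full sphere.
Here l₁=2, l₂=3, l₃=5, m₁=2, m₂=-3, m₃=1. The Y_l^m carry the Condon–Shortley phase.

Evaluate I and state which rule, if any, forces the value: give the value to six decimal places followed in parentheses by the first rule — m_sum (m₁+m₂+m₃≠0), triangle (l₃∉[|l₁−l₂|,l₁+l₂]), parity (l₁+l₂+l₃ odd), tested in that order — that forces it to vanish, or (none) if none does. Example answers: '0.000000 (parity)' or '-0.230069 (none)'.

-0.023961 (none)

Rules hold: Σm=0, L=10 even, 1≤5≤5.
N = 5·7·11 = 385
Δ = 0!·4!·6!/11! = 1/2310
Racah Σ t=0..0: t=0:+1/144 = 1/144
⇒ 3j(2 3 5; 0 0 0)² = 10/231, sgn -1
Racah Σ t=0..0: t=0:+1/17280 = 1/17280
⇒ 3j(2 3 5; 2 -3 1)² = 1/2310, sgn +1
4πI² = N·(3j₀)²·(3jₘ)² = 5/693
I = -1·√(0.00721501/4π) = -0.02396147
No selection rule forces the value: the integral is nonzero (none).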